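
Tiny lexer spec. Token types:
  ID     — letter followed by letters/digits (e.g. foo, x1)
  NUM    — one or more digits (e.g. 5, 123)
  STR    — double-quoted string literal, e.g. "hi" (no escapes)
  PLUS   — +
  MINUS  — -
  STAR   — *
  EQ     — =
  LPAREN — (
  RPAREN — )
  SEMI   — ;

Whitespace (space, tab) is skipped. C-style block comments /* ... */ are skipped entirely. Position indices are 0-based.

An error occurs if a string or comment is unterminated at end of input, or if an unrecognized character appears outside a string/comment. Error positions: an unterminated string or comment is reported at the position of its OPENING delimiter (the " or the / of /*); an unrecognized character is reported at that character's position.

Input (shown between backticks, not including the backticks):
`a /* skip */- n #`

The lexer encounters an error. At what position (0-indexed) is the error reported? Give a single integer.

pos=0: emit ID 'a' (now at pos=1)
pos=2: enter COMMENT mode (saw '/*')
exit COMMENT mode (now at pos=12)
pos=12: emit MINUS '-'
pos=14: emit ID 'n' (now at pos=15)
pos=16: ERROR — unrecognized char '#'

Answer: 16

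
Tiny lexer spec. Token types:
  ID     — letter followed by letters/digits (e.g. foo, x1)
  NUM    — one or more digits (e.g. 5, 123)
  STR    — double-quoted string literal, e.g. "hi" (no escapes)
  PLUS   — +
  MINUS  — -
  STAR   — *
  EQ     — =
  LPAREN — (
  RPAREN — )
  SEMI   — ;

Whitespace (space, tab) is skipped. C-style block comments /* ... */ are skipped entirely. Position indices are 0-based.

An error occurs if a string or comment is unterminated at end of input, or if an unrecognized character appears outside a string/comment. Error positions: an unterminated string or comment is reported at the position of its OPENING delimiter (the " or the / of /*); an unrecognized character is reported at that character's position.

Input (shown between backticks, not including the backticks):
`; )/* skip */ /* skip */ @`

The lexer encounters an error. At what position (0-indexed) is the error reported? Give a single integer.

pos=0: emit SEMI ';'
pos=2: emit RPAREN ')'
pos=3: enter COMMENT mode (saw '/*')
exit COMMENT mode (now at pos=13)
pos=14: enter COMMENT mode (saw '/*')
exit COMMENT mode (now at pos=24)
pos=25: ERROR — unrecognized char '@'

Answer: 25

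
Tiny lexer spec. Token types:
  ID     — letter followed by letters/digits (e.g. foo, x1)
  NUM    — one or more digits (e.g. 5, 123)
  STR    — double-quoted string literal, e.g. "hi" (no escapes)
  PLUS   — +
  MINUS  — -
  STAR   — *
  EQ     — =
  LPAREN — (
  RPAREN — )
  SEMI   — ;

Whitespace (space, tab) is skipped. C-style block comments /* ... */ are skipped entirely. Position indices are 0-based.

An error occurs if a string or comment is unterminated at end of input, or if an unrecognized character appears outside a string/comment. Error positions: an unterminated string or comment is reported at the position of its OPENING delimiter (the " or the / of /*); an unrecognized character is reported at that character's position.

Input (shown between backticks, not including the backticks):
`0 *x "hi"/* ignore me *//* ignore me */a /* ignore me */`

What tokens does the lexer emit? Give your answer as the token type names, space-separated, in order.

Answer: NUM STAR ID STR ID

Derivation:
pos=0: emit NUM '0' (now at pos=1)
pos=2: emit STAR '*'
pos=3: emit ID 'x' (now at pos=4)
pos=5: enter STRING mode
pos=5: emit STR "hi" (now at pos=9)
pos=9: enter COMMENT mode (saw '/*')
exit COMMENT mode (now at pos=24)
pos=24: enter COMMENT mode (saw '/*')
exit COMMENT mode (now at pos=39)
pos=39: emit ID 'a' (now at pos=40)
pos=41: enter COMMENT mode (saw '/*')
exit COMMENT mode (now at pos=56)
DONE. 5 tokens: [NUM, STAR, ID, STR, ID]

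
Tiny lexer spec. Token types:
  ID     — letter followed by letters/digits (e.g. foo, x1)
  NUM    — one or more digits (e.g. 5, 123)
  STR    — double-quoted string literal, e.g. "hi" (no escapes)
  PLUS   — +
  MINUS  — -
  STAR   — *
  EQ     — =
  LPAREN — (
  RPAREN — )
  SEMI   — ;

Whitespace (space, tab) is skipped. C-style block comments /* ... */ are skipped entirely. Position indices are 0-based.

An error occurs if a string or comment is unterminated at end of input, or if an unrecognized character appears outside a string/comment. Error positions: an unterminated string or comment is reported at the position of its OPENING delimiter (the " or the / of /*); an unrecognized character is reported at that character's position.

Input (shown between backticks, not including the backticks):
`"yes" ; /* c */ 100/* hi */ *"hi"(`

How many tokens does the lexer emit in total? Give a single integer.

Answer: 6

Derivation:
pos=0: enter STRING mode
pos=0: emit STR "yes" (now at pos=5)
pos=6: emit SEMI ';'
pos=8: enter COMMENT mode (saw '/*')
exit COMMENT mode (now at pos=15)
pos=16: emit NUM '100' (now at pos=19)
pos=19: enter COMMENT mode (saw '/*')
exit COMMENT mode (now at pos=27)
pos=28: emit STAR '*'
pos=29: enter STRING mode
pos=29: emit STR "hi" (now at pos=33)
pos=33: emit LPAREN '('
DONE. 6 tokens: [STR, SEMI, NUM, STAR, STR, LPAREN]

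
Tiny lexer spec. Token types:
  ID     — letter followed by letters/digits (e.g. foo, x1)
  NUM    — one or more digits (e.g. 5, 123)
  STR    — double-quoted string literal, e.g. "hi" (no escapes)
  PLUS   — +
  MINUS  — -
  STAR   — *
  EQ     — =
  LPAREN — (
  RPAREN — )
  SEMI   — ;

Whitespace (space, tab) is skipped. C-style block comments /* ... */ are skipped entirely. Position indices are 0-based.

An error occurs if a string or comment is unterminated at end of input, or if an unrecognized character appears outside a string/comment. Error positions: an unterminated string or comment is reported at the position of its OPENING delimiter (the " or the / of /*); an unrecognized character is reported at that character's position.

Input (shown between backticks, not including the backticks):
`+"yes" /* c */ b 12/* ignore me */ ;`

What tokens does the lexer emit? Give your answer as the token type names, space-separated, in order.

Answer: PLUS STR ID NUM SEMI

Derivation:
pos=0: emit PLUS '+'
pos=1: enter STRING mode
pos=1: emit STR "yes" (now at pos=6)
pos=7: enter COMMENT mode (saw '/*')
exit COMMENT mode (now at pos=14)
pos=15: emit ID 'b' (now at pos=16)
pos=17: emit NUM '12' (now at pos=19)
pos=19: enter COMMENT mode (saw '/*')
exit COMMENT mode (now at pos=34)
pos=35: emit SEMI ';'
DONE. 5 tokens: [PLUS, STR, ID, NUM, SEMI]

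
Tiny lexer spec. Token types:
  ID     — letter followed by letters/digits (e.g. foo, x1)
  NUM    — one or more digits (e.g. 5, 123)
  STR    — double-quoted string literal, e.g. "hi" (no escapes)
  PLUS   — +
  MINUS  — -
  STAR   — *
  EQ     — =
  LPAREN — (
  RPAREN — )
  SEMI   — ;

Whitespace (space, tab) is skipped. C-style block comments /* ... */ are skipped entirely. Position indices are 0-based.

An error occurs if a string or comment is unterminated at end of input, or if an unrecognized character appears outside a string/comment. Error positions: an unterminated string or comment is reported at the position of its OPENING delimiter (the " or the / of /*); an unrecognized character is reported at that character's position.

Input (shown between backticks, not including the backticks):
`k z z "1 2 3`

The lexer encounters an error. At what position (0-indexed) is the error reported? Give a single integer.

pos=0: emit ID 'k' (now at pos=1)
pos=2: emit ID 'z' (now at pos=3)
pos=4: emit ID 'z' (now at pos=5)
pos=6: enter STRING mode
pos=6: ERROR — unterminated string

Answer: 6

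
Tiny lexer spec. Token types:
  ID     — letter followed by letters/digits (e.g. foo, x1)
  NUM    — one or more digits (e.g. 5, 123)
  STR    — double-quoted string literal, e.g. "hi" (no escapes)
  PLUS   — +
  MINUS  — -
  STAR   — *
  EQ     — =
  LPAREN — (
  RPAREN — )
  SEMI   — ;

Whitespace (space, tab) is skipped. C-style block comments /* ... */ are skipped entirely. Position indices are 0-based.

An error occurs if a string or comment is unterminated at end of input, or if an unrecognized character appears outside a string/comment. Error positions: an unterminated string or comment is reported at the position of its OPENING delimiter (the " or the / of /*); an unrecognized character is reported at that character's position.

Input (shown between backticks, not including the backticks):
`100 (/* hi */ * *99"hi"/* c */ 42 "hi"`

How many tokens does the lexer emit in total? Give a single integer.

pos=0: emit NUM '100' (now at pos=3)
pos=4: emit LPAREN '('
pos=5: enter COMMENT mode (saw '/*')
exit COMMENT mode (now at pos=13)
pos=14: emit STAR '*'
pos=16: emit STAR '*'
pos=17: emit NUM '99' (now at pos=19)
pos=19: enter STRING mode
pos=19: emit STR "hi" (now at pos=23)
pos=23: enter COMMENT mode (saw '/*')
exit COMMENT mode (now at pos=30)
pos=31: emit NUM '42' (now at pos=33)
pos=34: enter STRING mode
pos=34: emit STR "hi" (now at pos=38)
DONE. 8 tokens: [NUM, LPAREN, STAR, STAR, NUM, STR, NUM, STR]

Answer: 8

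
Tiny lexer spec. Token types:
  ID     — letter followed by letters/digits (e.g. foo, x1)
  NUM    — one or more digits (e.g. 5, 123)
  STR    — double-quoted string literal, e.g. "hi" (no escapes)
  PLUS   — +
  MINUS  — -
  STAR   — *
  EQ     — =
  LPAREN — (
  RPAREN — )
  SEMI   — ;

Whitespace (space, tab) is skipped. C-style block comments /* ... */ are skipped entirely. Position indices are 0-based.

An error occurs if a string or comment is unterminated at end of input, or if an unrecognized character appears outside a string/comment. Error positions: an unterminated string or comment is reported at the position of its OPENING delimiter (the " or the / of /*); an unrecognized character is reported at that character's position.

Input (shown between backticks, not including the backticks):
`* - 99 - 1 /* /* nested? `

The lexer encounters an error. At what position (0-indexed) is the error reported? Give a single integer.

Answer: 11

Derivation:
pos=0: emit STAR '*'
pos=2: emit MINUS '-'
pos=4: emit NUM '99' (now at pos=6)
pos=7: emit MINUS '-'
pos=9: emit NUM '1' (now at pos=10)
pos=11: enter COMMENT mode (saw '/*')
pos=11: ERROR — unterminated comment (reached EOF)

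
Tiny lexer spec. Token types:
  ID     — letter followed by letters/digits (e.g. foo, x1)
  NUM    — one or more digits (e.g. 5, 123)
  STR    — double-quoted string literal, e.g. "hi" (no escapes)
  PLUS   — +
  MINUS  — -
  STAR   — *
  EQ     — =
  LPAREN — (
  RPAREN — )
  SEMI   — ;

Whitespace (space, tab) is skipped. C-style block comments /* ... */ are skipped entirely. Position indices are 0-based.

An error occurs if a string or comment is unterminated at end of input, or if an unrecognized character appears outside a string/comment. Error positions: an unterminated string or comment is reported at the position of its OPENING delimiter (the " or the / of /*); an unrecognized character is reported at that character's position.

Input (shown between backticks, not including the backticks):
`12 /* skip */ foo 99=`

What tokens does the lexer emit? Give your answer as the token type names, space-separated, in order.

Answer: NUM ID NUM EQ

Derivation:
pos=0: emit NUM '12' (now at pos=2)
pos=3: enter COMMENT mode (saw '/*')
exit COMMENT mode (now at pos=13)
pos=14: emit ID 'foo' (now at pos=17)
pos=18: emit NUM '99' (now at pos=20)
pos=20: emit EQ '='
DONE. 4 tokens: [NUM, ID, NUM, EQ]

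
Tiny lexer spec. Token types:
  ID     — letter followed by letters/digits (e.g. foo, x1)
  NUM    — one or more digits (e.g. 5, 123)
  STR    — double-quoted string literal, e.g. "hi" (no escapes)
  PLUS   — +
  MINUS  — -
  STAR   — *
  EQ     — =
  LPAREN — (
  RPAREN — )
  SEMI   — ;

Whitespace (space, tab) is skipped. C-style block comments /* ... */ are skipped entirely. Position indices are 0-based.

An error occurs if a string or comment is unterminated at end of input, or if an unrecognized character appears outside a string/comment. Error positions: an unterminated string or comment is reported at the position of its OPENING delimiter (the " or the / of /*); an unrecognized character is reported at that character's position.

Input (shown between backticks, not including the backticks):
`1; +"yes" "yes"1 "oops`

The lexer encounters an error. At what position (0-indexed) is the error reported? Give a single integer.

pos=0: emit NUM '1' (now at pos=1)
pos=1: emit SEMI ';'
pos=3: emit PLUS '+'
pos=4: enter STRING mode
pos=4: emit STR "yes" (now at pos=9)
pos=10: enter STRING mode
pos=10: emit STR "yes" (now at pos=15)
pos=15: emit NUM '1' (now at pos=16)
pos=17: enter STRING mode
pos=17: ERROR — unterminated string

Answer: 17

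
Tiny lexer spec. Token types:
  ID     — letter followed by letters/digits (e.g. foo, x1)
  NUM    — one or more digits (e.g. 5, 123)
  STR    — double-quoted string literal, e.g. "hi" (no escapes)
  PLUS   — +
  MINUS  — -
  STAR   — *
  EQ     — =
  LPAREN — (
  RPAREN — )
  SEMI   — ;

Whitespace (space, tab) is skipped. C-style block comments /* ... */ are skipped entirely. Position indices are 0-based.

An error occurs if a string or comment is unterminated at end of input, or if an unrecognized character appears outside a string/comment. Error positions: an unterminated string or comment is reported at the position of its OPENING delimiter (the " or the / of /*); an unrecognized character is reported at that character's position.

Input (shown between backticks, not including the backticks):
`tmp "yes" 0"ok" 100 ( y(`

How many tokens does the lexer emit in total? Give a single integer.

Answer: 8

Derivation:
pos=0: emit ID 'tmp' (now at pos=3)
pos=4: enter STRING mode
pos=4: emit STR "yes" (now at pos=9)
pos=10: emit NUM '0' (now at pos=11)
pos=11: enter STRING mode
pos=11: emit STR "ok" (now at pos=15)
pos=16: emit NUM '100' (now at pos=19)
pos=20: emit LPAREN '('
pos=22: emit ID 'y' (now at pos=23)
pos=23: emit LPAREN '('
DONE. 8 tokens: [ID, STR, NUM, STR, NUM, LPAREN, ID, LPAREN]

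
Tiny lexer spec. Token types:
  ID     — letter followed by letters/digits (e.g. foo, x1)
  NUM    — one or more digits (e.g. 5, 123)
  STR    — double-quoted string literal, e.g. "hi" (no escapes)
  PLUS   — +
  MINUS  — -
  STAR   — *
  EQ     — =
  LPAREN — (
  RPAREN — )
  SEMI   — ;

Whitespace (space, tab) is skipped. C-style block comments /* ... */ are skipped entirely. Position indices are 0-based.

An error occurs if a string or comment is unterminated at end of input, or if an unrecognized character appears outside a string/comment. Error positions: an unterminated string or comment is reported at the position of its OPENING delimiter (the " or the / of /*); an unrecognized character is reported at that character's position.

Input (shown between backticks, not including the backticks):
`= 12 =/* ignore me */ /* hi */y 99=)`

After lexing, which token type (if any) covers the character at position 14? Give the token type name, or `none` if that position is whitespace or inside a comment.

pos=0: emit EQ '='
pos=2: emit NUM '12' (now at pos=4)
pos=5: emit EQ '='
pos=6: enter COMMENT mode (saw '/*')
exit COMMENT mode (now at pos=21)
pos=22: enter COMMENT mode (saw '/*')
exit COMMENT mode (now at pos=30)
pos=30: emit ID 'y' (now at pos=31)
pos=32: emit NUM '99' (now at pos=34)
pos=34: emit EQ '='
pos=35: emit RPAREN ')'
DONE. 7 tokens: [EQ, NUM, EQ, ID, NUM, EQ, RPAREN]
Position 14: char is 'e' -> none

Answer: none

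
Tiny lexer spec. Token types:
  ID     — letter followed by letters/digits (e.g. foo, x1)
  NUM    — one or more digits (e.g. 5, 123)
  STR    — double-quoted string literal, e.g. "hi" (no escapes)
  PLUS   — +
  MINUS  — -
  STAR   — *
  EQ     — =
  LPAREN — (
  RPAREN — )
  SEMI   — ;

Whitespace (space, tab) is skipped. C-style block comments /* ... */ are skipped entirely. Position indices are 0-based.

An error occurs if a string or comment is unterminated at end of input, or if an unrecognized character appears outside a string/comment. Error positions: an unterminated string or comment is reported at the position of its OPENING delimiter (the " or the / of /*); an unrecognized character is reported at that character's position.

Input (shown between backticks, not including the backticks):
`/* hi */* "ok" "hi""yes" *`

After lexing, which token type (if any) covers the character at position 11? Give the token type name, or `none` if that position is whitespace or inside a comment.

Answer: STR

Derivation:
pos=0: enter COMMENT mode (saw '/*')
exit COMMENT mode (now at pos=8)
pos=8: emit STAR '*'
pos=10: enter STRING mode
pos=10: emit STR "ok" (now at pos=14)
pos=15: enter STRING mode
pos=15: emit STR "hi" (now at pos=19)
pos=19: enter STRING mode
pos=19: emit STR "yes" (now at pos=24)
pos=25: emit STAR '*'
DONE. 5 tokens: [STAR, STR, STR, STR, STAR]
Position 11: char is 'o' -> STR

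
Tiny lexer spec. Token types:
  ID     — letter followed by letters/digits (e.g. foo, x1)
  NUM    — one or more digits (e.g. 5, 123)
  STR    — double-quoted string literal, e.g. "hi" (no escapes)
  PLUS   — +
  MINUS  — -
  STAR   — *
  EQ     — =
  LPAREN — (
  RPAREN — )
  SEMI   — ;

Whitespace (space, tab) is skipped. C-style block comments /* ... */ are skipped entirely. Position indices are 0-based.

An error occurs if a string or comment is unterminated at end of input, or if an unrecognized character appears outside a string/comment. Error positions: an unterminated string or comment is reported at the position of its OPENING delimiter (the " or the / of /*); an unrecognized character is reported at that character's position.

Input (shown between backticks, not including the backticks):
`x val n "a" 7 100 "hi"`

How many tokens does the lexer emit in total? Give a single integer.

Answer: 7

Derivation:
pos=0: emit ID 'x' (now at pos=1)
pos=2: emit ID 'val' (now at pos=5)
pos=6: emit ID 'n' (now at pos=7)
pos=8: enter STRING mode
pos=8: emit STR "a" (now at pos=11)
pos=12: emit NUM '7' (now at pos=13)
pos=14: emit NUM '100' (now at pos=17)
pos=18: enter STRING mode
pos=18: emit STR "hi" (now at pos=22)
DONE. 7 tokens: [ID, ID, ID, STR, NUM, NUM, STR]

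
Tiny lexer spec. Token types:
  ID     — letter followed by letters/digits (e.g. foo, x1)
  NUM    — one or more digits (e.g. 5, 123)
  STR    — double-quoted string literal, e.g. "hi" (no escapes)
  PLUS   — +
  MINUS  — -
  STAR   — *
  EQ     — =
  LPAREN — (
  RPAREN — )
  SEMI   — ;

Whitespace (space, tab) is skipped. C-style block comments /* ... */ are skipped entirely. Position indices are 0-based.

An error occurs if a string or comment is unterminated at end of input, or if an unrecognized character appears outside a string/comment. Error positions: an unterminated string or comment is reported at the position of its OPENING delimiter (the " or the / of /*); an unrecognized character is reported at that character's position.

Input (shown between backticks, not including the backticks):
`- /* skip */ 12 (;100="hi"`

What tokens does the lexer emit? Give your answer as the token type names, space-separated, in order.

Answer: MINUS NUM LPAREN SEMI NUM EQ STR

Derivation:
pos=0: emit MINUS '-'
pos=2: enter COMMENT mode (saw '/*')
exit COMMENT mode (now at pos=12)
pos=13: emit NUM '12' (now at pos=15)
pos=16: emit LPAREN '('
pos=17: emit SEMI ';'
pos=18: emit NUM '100' (now at pos=21)
pos=21: emit EQ '='
pos=22: enter STRING mode
pos=22: emit STR "hi" (now at pos=26)
DONE. 7 tokens: [MINUS, NUM, LPAREN, SEMI, NUM, EQ, STR]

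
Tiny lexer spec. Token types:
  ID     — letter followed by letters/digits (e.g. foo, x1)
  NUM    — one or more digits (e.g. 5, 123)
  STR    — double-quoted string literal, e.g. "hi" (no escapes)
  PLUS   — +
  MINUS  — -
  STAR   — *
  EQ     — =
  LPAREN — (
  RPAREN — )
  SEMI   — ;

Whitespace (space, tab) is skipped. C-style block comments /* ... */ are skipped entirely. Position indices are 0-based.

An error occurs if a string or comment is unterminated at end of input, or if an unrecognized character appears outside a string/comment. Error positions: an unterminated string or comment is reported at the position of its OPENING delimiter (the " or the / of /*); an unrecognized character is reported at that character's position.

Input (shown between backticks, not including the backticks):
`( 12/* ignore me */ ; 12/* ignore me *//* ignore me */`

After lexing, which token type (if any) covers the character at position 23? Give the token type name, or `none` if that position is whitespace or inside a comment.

Answer: NUM

Derivation:
pos=0: emit LPAREN '('
pos=2: emit NUM '12' (now at pos=4)
pos=4: enter COMMENT mode (saw '/*')
exit COMMENT mode (now at pos=19)
pos=20: emit SEMI ';'
pos=22: emit NUM '12' (now at pos=24)
pos=24: enter COMMENT mode (saw '/*')
exit COMMENT mode (now at pos=39)
pos=39: enter COMMENT mode (saw '/*')
exit COMMENT mode (now at pos=54)
DONE. 4 tokens: [LPAREN, NUM, SEMI, NUM]
Position 23: char is '2' -> NUM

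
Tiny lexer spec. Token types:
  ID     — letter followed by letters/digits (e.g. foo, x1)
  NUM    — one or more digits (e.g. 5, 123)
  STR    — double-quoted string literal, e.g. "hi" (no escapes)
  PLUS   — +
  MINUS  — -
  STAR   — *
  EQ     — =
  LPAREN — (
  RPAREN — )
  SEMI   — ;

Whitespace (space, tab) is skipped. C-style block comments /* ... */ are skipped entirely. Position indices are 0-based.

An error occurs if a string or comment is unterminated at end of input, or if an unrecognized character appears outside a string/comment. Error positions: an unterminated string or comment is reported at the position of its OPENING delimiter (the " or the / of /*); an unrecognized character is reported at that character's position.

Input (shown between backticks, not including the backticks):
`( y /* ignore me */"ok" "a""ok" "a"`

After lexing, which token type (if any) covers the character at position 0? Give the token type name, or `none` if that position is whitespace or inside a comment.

pos=0: emit LPAREN '('
pos=2: emit ID 'y' (now at pos=3)
pos=4: enter COMMENT mode (saw '/*')
exit COMMENT mode (now at pos=19)
pos=19: enter STRING mode
pos=19: emit STR "ok" (now at pos=23)
pos=24: enter STRING mode
pos=24: emit STR "a" (now at pos=27)
pos=27: enter STRING mode
pos=27: emit STR "ok" (now at pos=31)
pos=32: enter STRING mode
pos=32: emit STR "a" (now at pos=35)
DONE. 6 tokens: [LPAREN, ID, STR, STR, STR, STR]
Position 0: char is '(' -> LPAREN

Answer: LPAREN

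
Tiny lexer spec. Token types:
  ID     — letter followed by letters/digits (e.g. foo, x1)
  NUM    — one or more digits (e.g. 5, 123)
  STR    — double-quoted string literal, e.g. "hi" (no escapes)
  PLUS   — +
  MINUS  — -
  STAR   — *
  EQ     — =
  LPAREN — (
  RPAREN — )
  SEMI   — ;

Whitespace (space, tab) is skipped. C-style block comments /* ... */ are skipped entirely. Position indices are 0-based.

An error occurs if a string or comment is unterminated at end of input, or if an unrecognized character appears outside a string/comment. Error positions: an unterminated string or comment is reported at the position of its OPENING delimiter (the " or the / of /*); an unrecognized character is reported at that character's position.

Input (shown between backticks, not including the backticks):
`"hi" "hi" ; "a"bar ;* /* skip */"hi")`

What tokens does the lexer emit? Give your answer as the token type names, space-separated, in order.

pos=0: enter STRING mode
pos=0: emit STR "hi" (now at pos=4)
pos=5: enter STRING mode
pos=5: emit STR "hi" (now at pos=9)
pos=10: emit SEMI ';'
pos=12: enter STRING mode
pos=12: emit STR "a" (now at pos=15)
pos=15: emit ID 'bar' (now at pos=18)
pos=19: emit SEMI ';'
pos=20: emit STAR '*'
pos=22: enter COMMENT mode (saw '/*')
exit COMMENT mode (now at pos=32)
pos=32: enter STRING mode
pos=32: emit STR "hi" (now at pos=36)
pos=36: emit RPAREN ')'
DONE. 9 tokens: [STR, STR, SEMI, STR, ID, SEMI, STAR, STR, RPAREN]

Answer: STR STR SEMI STR ID SEMI STAR STR RPAREN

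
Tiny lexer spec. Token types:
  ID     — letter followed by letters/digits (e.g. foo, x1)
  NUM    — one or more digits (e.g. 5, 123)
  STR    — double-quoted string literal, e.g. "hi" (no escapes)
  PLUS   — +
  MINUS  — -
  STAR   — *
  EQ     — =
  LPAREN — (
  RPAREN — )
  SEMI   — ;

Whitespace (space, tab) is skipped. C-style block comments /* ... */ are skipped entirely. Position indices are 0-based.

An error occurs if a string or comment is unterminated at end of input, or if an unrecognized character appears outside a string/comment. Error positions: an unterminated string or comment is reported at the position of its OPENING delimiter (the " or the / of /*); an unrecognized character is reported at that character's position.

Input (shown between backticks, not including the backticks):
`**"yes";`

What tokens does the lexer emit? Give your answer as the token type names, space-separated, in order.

Answer: STAR STAR STR SEMI

Derivation:
pos=0: emit STAR '*'
pos=1: emit STAR '*'
pos=2: enter STRING mode
pos=2: emit STR "yes" (now at pos=7)
pos=7: emit SEMI ';'
DONE. 4 tokens: [STAR, STAR, STR, SEMI]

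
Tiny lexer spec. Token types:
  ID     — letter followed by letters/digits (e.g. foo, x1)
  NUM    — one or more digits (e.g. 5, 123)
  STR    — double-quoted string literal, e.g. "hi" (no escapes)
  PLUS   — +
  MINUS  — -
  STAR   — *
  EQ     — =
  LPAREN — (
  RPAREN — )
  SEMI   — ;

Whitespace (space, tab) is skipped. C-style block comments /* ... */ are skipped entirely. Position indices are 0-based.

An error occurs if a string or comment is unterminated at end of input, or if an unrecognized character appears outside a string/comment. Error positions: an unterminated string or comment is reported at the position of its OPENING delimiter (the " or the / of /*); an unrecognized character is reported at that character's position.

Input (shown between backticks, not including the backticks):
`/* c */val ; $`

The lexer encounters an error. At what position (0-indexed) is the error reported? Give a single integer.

Answer: 13

Derivation:
pos=0: enter COMMENT mode (saw '/*')
exit COMMENT mode (now at pos=7)
pos=7: emit ID 'val' (now at pos=10)
pos=11: emit SEMI ';'
pos=13: ERROR — unrecognized char '$'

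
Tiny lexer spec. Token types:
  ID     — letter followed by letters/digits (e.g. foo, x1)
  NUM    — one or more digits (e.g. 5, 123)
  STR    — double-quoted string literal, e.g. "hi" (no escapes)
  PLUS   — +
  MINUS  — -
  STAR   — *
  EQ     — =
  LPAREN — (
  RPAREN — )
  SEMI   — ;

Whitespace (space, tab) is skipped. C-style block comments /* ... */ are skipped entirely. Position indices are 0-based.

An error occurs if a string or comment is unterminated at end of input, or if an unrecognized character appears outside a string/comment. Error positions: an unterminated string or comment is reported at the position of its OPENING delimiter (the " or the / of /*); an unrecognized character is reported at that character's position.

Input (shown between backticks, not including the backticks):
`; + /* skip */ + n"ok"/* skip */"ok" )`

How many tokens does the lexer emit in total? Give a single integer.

Answer: 7

Derivation:
pos=0: emit SEMI ';'
pos=2: emit PLUS '+'
pos=4: enter COMMENT mode (saw '/*')
exit COMMENT mode (now at pos=14)
pos=15: emit PLUS '+'
pos=17: emit ID 'n' (now at pos=18)
pos=18: enter STRING mode
pos=18: emit STR "ok" (now at pos=22)
pos=22: enter COMMENT mode (saw '/*')
exit COMMENT mode (now at pos=32)
pos=32: enter STRING mode
pos=32: emit STR "ok" (now at pos=36)
pos=37: emit RPAREN ')'
DONE. 7 tokens: [SEMI, PLUS, PLUS, ID, STR, STR, RPAREN]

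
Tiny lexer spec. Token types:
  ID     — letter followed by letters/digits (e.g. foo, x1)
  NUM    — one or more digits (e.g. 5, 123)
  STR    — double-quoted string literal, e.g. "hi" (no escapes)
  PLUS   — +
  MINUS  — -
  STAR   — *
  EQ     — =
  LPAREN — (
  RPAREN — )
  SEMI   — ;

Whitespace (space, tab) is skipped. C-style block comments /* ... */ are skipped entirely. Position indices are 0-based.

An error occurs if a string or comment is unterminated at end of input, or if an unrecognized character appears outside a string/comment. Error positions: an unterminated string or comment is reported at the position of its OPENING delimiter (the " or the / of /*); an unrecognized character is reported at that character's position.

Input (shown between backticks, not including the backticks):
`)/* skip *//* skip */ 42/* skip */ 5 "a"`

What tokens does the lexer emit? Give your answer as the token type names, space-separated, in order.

Answer: RPAREN NUM NUM STR

Derivation:
pos=0: emit RPAREN ')'
pos=1: enter COMMENT mode (saw '/*')
exit COMMENT mode (now at pos=11)
pos=11: enter COMMENT mode (saw '/*')
exit COMMENT mode (now at pos=21)
pos=22: emit NUM '42' (now at pos=24)
pos=24: enter COMMENT mode (saw '/*')
exit COMMENT mode (now at pos=34)
pos=35: emit NUM '5' (now at pos=36)
pos=37: enter STRING mode
pos=37: emit STR "a" (now at pos=40)
DONE. 4 tokens: [RPAREN, NUM, NUM, STR]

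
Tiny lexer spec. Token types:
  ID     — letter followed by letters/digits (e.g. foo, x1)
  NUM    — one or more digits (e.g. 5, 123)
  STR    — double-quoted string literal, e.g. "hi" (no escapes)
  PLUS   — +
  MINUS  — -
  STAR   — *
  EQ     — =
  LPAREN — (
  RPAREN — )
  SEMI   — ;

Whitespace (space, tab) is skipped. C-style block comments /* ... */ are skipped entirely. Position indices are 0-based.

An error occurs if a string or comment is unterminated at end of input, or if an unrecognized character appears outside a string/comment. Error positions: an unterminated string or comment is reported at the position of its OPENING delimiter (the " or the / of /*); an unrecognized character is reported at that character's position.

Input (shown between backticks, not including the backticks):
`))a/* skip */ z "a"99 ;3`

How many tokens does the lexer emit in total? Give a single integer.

pos=0: emit RPAREN ')'
pos=1: emit RPAREN ')'
pos=2: emit ID 'a' (now at pos=3)
pos=3: enter COMMENT mode (saw '/*')
exit COMMENT mode (now at pos=13)
pos=14: emit ID 'z' (now at pos=15)
pos=16: enter STRING mode
pos=16: emit STR "a" (now at pos=19)
pos=19: emit NUM '99' (now at pos=21)
pos=22: emit SEMI ';'
pos=23: emit NUM '3' (now at pos=24)
DONE. 8 tokens: [RPAREN, RPAREN, ID, ID, STR, NUM, SEMI, NUM]

Answer: 8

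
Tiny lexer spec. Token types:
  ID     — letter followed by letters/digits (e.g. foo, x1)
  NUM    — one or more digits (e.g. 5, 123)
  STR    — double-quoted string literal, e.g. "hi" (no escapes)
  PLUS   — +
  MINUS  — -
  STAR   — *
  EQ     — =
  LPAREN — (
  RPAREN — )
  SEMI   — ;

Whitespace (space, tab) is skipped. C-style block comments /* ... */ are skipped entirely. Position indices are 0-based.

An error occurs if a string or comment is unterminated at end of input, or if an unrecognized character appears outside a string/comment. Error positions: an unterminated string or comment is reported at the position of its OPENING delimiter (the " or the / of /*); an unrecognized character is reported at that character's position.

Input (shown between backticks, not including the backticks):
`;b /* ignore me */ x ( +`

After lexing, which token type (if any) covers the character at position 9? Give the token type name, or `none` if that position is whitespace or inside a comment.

Answer: none

Derivation:
pos=0: emit SEMI ';'
pos=1: emit ID 'b' (now at pos=2)
pos=3: enter COMMENT mode (saw '/*')
exit COMMENT mode (now at pos=18)
pos=19: emit ID 'x' (now at pos=20)
pos=21: emit LPAREN '('
pos=23: emit PLUS '+'
DONE. 5 tokens: [SEMI, ID, ID, LPAREN, PLUS]
Position 9: char is 'o' -> none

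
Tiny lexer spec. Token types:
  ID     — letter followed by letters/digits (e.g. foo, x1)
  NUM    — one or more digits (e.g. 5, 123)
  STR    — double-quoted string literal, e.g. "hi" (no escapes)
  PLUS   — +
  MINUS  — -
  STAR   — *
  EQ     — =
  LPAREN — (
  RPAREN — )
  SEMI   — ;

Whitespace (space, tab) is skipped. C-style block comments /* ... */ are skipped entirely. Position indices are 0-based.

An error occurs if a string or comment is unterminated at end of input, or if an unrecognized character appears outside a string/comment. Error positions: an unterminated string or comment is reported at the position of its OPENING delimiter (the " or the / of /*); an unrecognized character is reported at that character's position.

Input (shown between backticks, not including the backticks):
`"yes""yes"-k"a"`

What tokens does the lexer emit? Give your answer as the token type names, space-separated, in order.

Answer: STR STR MINUS ID STR

Derivation:
pos=0: enter STRING mode
pos=0: emit STR "yes" (now at pos=5)
pos=5: enter STRING mode
pos=5: emit STR "yes" (now at pos=10)
pos=10: emit MINUS '-'
pos=11: emit ID 'k' (now at pos=12)
pos=12: enter STRING mode
pos=12: emit STR "a" (now at pos=15)
DONE. 5 tokens: [STR, STR, MINUS, ID, STR]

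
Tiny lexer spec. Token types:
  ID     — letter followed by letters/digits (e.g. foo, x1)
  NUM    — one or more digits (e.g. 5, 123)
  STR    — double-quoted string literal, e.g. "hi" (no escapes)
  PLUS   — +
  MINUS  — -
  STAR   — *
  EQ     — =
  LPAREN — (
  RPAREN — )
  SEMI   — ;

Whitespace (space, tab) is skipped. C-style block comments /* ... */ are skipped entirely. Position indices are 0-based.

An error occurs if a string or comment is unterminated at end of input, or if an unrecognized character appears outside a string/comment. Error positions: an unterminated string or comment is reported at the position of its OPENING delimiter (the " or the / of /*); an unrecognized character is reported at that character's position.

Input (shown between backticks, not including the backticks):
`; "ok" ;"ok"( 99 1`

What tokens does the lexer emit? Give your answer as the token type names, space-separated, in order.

pos=0: emit SEMI ';'
pos=2: enter STRING mode
pos=2: emit STR "ok" (now at pos=6)
pos=7: emit SEMI ';'
pos=8: enter STRING mode
pos=8: emit STR "ok" (now at pos=12)
pos=12: emit LPAREN '('
pos=14: emit NUM '99' (now at pos=16)
pos=17: emit NUM '1' (now at pos=18)
DONE. 7 tokens: [SEMI, STR, SEMI, STR, LPAREN, NUM, NUM]

Answer: SEMI STR SEMI STR LPAREN NUM NUM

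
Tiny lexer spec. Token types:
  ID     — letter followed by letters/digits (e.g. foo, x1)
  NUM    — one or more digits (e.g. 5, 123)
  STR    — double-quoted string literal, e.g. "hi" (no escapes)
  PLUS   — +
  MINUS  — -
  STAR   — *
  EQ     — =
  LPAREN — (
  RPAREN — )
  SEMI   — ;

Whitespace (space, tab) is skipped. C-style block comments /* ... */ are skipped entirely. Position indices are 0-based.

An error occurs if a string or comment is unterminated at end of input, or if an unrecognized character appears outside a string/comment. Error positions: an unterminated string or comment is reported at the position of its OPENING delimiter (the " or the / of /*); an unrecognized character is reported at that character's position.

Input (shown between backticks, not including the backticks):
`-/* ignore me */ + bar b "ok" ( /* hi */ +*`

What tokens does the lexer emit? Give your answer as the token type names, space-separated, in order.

Answer: MINUS PLUS ID ID STR LPAREN PLUS STAR

Derivation:
pos=0: emit MINUS '-'
pos=1: enter COMMENT mode (saw '/*')
exit COMMENT mode (now at pos=16)
pos=17: emit PLUS '+'
pos=19: emit ID 'bar' (now at pos=22)
pos=23: emit ID 'b' (now at pos=24)
pos=25: enter STRING mode
pos=25: emit STR "ok" (now at pos=29)
pos=30: emit LPAREN '('
pos=32: enter COMMENT mode (saw '/*')
exit COMMENT mode (now at pos=40)
pos=41: emit PLUS '+'
pos=42: emit STAR '*'
DONE. 8 tokens: [MINUS, PLUS, ID, ID, STR, LPAREN, PLUS, STAR]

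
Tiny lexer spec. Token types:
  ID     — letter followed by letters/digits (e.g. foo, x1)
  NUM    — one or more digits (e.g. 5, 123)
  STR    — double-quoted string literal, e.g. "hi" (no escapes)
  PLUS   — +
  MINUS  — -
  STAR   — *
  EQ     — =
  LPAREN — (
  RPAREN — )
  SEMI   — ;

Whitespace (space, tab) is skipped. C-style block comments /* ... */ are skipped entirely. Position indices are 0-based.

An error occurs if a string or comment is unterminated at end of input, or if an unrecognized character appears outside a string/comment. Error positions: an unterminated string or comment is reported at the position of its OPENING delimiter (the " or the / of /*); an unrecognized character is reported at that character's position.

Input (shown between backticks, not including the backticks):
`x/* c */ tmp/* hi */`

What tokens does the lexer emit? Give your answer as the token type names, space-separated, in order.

Answer: ID ID

Derivation:
pos=0: emit ID 'x' (now at pos=1)
pos=1: enter COMMENT mode (saw '/*')
exit COMMENT mode (now at pos=8)
pos=9: emit ID 'tmp' (now at pos=12)
pos=12: enter COMMENT mode (saw '/*')
exit COMMENT mode (now at pos=20)
DONE. 2 tokens: [ID, ID]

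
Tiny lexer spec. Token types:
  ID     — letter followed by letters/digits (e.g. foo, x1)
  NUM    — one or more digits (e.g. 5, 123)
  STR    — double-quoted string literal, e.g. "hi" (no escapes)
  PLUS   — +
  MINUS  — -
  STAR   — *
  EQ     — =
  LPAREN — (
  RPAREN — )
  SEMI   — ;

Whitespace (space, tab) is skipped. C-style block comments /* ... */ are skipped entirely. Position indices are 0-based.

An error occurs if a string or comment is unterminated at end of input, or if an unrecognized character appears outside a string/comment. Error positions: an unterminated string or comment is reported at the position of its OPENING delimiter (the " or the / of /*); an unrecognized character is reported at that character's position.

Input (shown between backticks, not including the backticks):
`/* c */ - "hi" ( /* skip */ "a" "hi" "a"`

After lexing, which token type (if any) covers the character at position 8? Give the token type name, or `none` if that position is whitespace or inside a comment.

Answer: MINUS

Derivation:
pos=0: enter COMMENT mode (saw '/*')
exit COMMENT mode (now at pos=7)
pos=8: emit MINUS '-'
pos=10: enter STRING mode
pos=10: emit STR "hi" (now at pos=14)
pos=15: emit LPAREN '('
pos=17: enter COMMENT mode (saw '/*')
exit COMMENT mode (now at pos=27)
pos=28: enter STRING mode
pos=28: emit STR "a" (now at pos=31)
pos=32: enter STRING mode
pos=32: emit STR "hi" (now at pos=36)
pos=37: enter STRING mode
pos=37: emit STR "a" (now at pos=40)
DONE. 6 tokens: [MINUS, STR, LPAREN, STR, STR, STR]
Position 8: char is '-' -> MINUS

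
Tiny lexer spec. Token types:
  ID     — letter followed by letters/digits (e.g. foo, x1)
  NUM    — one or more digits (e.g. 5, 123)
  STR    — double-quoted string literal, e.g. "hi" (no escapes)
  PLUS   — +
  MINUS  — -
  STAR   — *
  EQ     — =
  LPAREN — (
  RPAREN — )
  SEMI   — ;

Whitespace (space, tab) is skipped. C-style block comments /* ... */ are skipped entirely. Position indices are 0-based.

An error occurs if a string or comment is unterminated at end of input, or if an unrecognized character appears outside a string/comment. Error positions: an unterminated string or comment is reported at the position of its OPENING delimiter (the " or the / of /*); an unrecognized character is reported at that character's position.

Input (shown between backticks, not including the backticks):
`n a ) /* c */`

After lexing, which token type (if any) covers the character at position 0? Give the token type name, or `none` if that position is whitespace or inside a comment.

Answer: ID

Derivation:
pos=0: emit ID 'n' (now at pos=1)
pos=2: emit ID 'a' (now at pos=3)
pos=4: emit RPAREN ')'
pos=6: enter COMMENT mode (saw '/*')
exit COMMENT mode (now at pos=13)
DONE. 3 tokens: [ID, ID, RPAREN]
Position 0: char is 'n' -> ID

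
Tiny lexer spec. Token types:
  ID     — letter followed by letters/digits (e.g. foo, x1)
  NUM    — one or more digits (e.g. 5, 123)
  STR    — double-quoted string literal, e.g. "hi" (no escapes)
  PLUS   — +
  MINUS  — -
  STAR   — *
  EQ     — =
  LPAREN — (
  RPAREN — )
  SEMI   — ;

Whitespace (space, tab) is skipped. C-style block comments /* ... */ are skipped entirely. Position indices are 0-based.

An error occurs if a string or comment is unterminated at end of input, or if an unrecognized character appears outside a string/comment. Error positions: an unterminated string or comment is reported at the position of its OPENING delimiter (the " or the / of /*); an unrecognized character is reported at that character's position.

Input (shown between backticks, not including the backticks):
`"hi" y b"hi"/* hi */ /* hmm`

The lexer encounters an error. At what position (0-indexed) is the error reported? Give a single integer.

Answer: 21

Derivation:
pos=0: enter STRING mode
pos=0: emit STR "hi" (now at pos=4)
pos=5: emit ID 'y' (now at pos=6)
pos=7: emit ID 'b' (now at pos=8)
pos=8: enter STRING mode
pos=8: emit STR "hi" (now at pos=12)
pos=12: enter COMMENT mode (saw '/*')
exit COMMENT mode (now at pos=20)
pos=21: enter COMMENT mode (saw '/*')
pos=21: ERROR — unterminated comment (reached EOF)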